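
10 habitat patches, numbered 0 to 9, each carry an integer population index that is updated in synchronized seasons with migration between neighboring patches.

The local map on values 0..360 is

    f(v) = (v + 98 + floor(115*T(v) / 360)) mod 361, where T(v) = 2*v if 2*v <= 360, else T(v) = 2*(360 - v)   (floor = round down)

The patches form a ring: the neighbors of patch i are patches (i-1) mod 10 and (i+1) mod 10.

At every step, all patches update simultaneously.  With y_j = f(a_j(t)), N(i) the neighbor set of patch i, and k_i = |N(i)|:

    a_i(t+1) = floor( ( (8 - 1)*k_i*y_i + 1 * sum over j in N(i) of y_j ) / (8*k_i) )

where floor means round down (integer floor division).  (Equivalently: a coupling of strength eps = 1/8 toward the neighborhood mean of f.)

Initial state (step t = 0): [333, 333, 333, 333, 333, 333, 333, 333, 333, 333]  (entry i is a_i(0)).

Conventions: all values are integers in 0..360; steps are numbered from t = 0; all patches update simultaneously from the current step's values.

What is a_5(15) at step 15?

Simulating step by step:
t=0: [333, 333, 333, 333, 333, 333, 333, 333, 333, 333]
t=1: [87, 87, 87, 87, 87, 87, 87, 87, 87, 87]
t=2: [240, 240, 240, 240, 240, 240, 240, 240, 240, 240]
t=3: [53, 53, 53, 53, 53, 53, 53, 53, 53, 53]
t=4: [184, 184, 184, 184, 184, 184, 184, 184, 184, 184]
t=5: [33, 33, 33, 33, 33, 33, 33, 33, 33, 33]
t=6: [152, 152, 152, 152, 152, 152, 152, 152, 152, 152]
t=7: [347, 347, 347, 347, 347, 347, 347, 347, 347, 347]
t=8: [92, 92, 92, 92, 92, 92, 92, 92, 92, 92]
t=9: [248, 248, 248, 248, 248, 248, 248, 248, 248, 248]
t=10: [56, 56, 56, 56, 56, 56, 56, 56, 56, 56]
t=11: [189, 189, 189, 189, 189, 189, 189, 189, 189, 189]
t=12: [35, 35, 35, 35, 35, 35, 35, 35, 35, 35]
t=13: [155, 155, 155, 155, 155, 155, 155, 155, 155, 155]
t=14: [352, 352, 352, 352, 352, 352, 352, 352, 352, 352]
t=15: [94, 94, 94, 94, 94, 94, 94, 94, 94, 94]

Answer: a_5(15) = 94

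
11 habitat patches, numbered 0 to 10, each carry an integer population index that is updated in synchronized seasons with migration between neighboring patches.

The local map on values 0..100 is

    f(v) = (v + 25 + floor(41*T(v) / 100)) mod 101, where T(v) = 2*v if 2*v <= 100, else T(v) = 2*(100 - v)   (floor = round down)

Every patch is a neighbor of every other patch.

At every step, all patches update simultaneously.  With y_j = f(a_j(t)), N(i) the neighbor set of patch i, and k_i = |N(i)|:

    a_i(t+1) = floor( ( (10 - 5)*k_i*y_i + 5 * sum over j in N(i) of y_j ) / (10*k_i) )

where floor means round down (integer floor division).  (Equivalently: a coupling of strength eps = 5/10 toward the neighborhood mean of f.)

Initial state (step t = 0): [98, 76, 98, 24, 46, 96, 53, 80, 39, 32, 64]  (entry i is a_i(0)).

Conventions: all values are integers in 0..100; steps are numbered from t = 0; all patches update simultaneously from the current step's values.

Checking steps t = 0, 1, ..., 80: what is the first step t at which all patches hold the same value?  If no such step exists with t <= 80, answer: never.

Answer: never
Key observation: The state at step 7 reappears at step 9 — the system is in a cycle of period 2 from step 7 on.  No step 0..9 is synchronized, and the cycle repeats forever, so no step up to 80 (or ever) has all patches equal.

Derivation:
t=0: [98, 76, 98, 24, 46, 96, 53, 80, 39, 32, 64]  (not all equal)
t=1: [30, 28, 30, 50, 22, 30, 26, 28, 62, 57, 27]  (not all equal)
t=2: [67, 66, 67, 39, 61, 67, 64, 66, 39, 39, 65]  (not all equal)
t=3: [29, 28, 29, 63, 28, 29, 28, 28, 63, 63, 28]  (not all equal)
t=4: [67, 66, 67, 40, 66, 67, 66, 66, 40, 40, 66]  (not all equal)
t=5: [29, 29, 29, 65, 29, 29, 29, 29, 65, 65, 29]  (not all equal)
t=6: [68, 68, 68, 41, 68, 68, 68, 68, 41, 41, 68]  (not all equal)
t=7: [30, 30, 30, 66, 30, 30, 30, 30, 66, 66, 30]  (not all equal)
t=8: [69, 69, 69, 41, 69, 69, 69, 69, 41, 41, 69]  (not all equal)
t=9: [30, 30, 30, 66, 30, 30, 30, 30, 66, 66, 30]  (not all equal)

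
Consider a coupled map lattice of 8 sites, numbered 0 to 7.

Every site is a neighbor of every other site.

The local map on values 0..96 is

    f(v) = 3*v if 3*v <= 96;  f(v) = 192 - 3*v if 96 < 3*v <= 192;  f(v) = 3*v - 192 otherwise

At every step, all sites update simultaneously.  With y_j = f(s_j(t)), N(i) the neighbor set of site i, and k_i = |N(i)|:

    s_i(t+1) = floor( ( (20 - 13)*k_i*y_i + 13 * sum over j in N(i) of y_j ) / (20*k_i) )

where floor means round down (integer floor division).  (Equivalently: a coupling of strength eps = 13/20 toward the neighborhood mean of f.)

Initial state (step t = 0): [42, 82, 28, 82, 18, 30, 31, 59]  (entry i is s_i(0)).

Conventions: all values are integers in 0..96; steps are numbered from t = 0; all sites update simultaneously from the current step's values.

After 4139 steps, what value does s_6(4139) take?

Simulating step by step:
t=0: [42, 82, 28, 82, 18, 30, 31, 59]
t=1: [64, 61, 68, 61, 61, 70, 71, 51]
t=2: [10, 13, 13, 13, 13, 15, 16, 20]
t=3: [39, 41, 41, 41, 41, 43, 43, 46]
t=4: [68, 67, 67, 67, 67, 65, 65, 63]
t=5: [8, 7, 7, 7, 7, 6, 6, 6]
t=6: [21, 20, 20, 20, 20, 19, 19, 19]
t=7: [60, 59, 59, 59, 59, 58, 58, 58]
t=8: [14, 15, 15, 15, 15, 16, 16, 16]
t=9: [44, 45, 45, 45, 45, 46, 46, 46]
t=10: [57, 56, 56, 56, 56, 55, 55, 55]
t=11: [23, 24, 24, 24, 24, 25, 25, 25]
t=12: [71, 72, 72, 72, 72, 73, 73, 73]
t=13: [23, 24, 24, 24, 24, 25, 25, 25]

Answer: s_6(4139) = 25
Key observation: The state at step 11, [23, 24, 24, 24, 24, 25, 25, 25], reappears at step 13: the system is in a cycle of period 2 from step 11 on.  Therefore the state at step 4139 equals the state at step 11 + ((4139 - 11) mod 2) = 11, which is [23, 24, 24, 24, 24, 25, 25, 25].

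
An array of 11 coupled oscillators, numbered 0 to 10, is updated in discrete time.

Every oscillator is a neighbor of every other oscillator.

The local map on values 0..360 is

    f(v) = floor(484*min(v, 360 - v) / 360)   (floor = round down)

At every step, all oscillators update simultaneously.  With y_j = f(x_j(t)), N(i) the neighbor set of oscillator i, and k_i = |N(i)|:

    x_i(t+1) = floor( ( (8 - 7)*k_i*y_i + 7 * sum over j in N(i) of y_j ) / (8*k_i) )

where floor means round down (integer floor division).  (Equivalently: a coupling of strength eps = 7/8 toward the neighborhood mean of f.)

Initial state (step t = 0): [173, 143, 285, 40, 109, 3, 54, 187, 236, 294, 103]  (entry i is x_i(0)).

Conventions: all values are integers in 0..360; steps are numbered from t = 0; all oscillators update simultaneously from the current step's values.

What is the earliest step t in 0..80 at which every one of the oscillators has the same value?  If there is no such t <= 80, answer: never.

Simulating step by step:
t=0: [173, 143, 285, 40, 109, 3, 54, 187, 236, 294, 103]  (not all equal)
t=1: [133, 131, 128, 126, 129, 124, 127, 133, 130, 127, 129]  (not all equal)
t=2: [172, 172, 172, 172, 172, 172, 172, 172, 172, 172, 172]  (all equal)

Answer: 2
Key observation: Synchronization is absorbing here: once all oscillators are equal they stay equal, and step 2 is the first all-equal step.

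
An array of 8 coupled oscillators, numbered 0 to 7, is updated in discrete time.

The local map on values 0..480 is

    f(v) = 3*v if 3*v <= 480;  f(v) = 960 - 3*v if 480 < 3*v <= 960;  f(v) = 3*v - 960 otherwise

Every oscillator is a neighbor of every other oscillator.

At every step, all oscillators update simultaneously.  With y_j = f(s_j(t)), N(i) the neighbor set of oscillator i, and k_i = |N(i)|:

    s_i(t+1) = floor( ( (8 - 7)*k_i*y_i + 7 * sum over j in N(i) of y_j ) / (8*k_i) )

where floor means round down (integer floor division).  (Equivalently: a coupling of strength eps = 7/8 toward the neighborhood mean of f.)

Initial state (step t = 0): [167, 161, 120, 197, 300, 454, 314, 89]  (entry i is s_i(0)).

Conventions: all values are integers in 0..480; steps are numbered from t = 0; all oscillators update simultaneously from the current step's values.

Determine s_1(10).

Answer: s_1(10) = 423

Derivation:
t=0: [167, 161, 120, 197, 300, 454, 314, 89]
t=1: [301, 301, 301, 301, 301, 301, 301, 301]
t=2: [57, 57, 57, 57, 57, 57, 57, 57]
t=3: [171, 171, 171, 171, 171, 171, 171, 171]
t=4: [447, 447, 447, 447, 447, 447, 447, 447]
t=5: [381, 381, 381, 381, 381, 381, 381, 381]
t=6: [183, 183, 183, 183, 183, 183, 183, 183]
t=7: [411, 411, 411, 411, 411, 411, 411, 411]
t=8: [273, 273, 273, 273, 273, 273, 273, 273]
t=9: [141, 141, 141, 141, 141, 141, 141, 141]
t=10: [423, 423, 423, 423, 423, 423, 423, 423]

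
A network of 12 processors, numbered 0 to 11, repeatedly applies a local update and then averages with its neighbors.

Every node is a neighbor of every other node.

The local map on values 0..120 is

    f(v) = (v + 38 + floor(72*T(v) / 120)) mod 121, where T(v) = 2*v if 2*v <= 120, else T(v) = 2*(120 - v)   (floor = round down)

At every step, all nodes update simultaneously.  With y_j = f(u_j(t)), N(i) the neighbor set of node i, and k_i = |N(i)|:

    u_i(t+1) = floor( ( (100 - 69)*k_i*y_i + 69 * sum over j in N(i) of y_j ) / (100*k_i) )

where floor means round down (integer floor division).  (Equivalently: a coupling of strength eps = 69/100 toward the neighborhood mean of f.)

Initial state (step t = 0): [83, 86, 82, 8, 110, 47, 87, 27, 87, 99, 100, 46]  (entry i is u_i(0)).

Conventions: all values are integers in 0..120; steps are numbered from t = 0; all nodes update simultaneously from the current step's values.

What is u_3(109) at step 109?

Simulating step by step:
t=0: [83, 86, 82, 8, 110, 47, 87, 27, 87, 99, 100, 46]
t=1: [44, 43, 44, 46, 42, 38, 43, 57, 43, 43, 43, 37]
t=2: [20, 19, 20, 21, 19, 16, 19, 27, 19, 19, 19, 46]
t=3: [77, 76, 77, 77, 76, 75, 76, 81, 76, 76, 76, 61]
t=4: [45, 45, 45, 45, 45, 45, 45, 44, 45, 45, 45, 45]
t=5: [15, 15, 15, 15, 15, 15, 15, 15, 15, 15, 15, 15]
t=6: [71, 71, 71, 71, 71, 71, 71, 71, 71, 71, 71, 71]
t=7: [46, 46, 46, 46, 46, 46, 46, 46, 46, 46, 46, 46]
t=8: [18, 18, 18, 18, 18, 18, 18, 18, 18, 18, 18, 18]
t=9: [77, 77, 77, 77, 77, 77, 77, 77, 77, 77, 77, 77]
t=10: [45, 45, 45, 45, 45, 45, 45, 45, 45, 45, 45, 45]
t=11: [16, 16, 16, 16, 16, 16, 16, 16, 16, 16, 16, 16]
t=12: [73, 73, 73, 73, 73, 73, 73, 73, 73, 73, 73, 73]
t=13: [46, 46, 46, 46, 46, 46, 46, 46, 46, 46, 46, 46]

Answer: u_3(109) = 46
Key observation: The state at step 7, [46, 46, 46, 46, 46, 46, 46, 46, 46, 46, 46, 46], reappears at step 13: the system is in a cycle of period 6 from step 7 on.  Therefore the state at step 109 equals the state at step 7 + ((109 - 7) mod 6) = 7, which is [46, 46, 46, 46, 46, 46, 46, 46, 46, 46, 46, 46].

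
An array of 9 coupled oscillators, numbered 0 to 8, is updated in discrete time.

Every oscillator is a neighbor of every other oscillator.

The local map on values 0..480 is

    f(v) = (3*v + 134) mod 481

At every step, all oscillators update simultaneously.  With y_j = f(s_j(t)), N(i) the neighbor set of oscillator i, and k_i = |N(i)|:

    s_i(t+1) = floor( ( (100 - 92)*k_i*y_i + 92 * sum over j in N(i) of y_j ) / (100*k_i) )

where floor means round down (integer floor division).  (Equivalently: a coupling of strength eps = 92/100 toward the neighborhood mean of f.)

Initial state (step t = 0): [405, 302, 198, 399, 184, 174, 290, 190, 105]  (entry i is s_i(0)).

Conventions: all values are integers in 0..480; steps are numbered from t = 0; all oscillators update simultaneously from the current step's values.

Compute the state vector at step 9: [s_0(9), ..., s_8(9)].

Answer: [40, 40, 40, 40, 40, 40, 40, 40, 40]

Derivation:
t=0: [405, 302, 198, 399, 184, 174, 290, 190, 105]
t=1: [236, 247, 241, 237, 242, 244, 248, 242, 234]
t=2: [377, 376, 376, 377, 376, 376, 375, 376, 377]
t=3: [300, 300, 300, 300, 300, 300, 300, 300, 300]
t=4: [72, 72, 72, 72, 72, 72, 72, 72, 72]
t=5: [350, 350, 350, 350, 350, 350, 350, 350, 350]
t=6: [222, 222, 222, 222, 222, 222, 222, 222, 222]
t=7: [319, 319, 319, 319, 319, 319, 319, 319, 319]
t=8: [129, 129, 129, 129, 129, 129, 129, 129, 129]
t=9: [40, 40, 40, 40, 40, 40, 40, 40, 40]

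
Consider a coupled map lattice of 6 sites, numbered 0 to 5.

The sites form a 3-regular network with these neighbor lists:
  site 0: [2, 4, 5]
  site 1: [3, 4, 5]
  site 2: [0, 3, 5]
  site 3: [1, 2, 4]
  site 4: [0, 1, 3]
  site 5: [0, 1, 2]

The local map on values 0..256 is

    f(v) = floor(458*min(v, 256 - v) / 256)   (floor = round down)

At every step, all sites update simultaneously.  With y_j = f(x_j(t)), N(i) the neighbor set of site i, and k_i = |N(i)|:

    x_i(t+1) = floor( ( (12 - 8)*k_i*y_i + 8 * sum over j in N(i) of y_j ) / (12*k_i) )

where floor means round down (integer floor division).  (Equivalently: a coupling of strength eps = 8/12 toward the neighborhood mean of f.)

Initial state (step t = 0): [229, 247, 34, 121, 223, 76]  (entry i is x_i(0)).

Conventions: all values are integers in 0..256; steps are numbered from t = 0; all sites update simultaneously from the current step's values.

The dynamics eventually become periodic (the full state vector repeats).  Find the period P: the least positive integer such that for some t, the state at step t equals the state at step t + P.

Simulating step by step:
t=0: [229, 247, 34, 121, 223, 76]
t=1: [72, 96, 108, 102, 81, 72]
t=2: [146, 157, 161, 173, 154, 152]
t=3: [184, 173, 174, 166, 176, 182]
t=4: [136, 146, 142, 150, 144, 137]
t=5: [208, 198, 204, 196, 199, 206]
t=6: [91, 100, 93, 101, 99, 92]
t=7: [166, 175, 167, 175, 174, 167]
t=8: [156, 147, 156, 147, 148, 156]
t=9: [181, 190, 181, 190, 190, 181]
t=10: [130, 121, 130, 121, 121, 130]
t=11: [223, 218, 223, 218, 218, 223]
t=12: [60, 65, 60, 65, 65, 60]
t=13: [109, 114, 109, 114, 114, 109]
t=14: [196, 201, 196, 201, 201, 196]
t=15: [105, 100, 105, 100, 100, 105]
t=16: [185, 180, 185, 180, 180, 185]
t=17: [128, 133, 128, 133, 133, 128]
t=18: [227, 222, 227, 222, 222, 227]
t=19: [53, 58, 53, 58, 58, 53]
t=20: [96, 101, 96, 101, 101, 96]
t=21: [173, 178, 173, 178, 178, 173]
t=22: [146, 141, 146, 141, 141, 146]
t=23: [198, 203, 198, 203, 203, 198]
t=24: [101, 96, 101, 96, 96, 101]
t=25: [178, 173, 178, 173, 173, 178]
t=26: [141, 146, 141, 146, 146, 141]
t=27: [203, 198, 203, 198, 198, 203]
t=28: [96, 101, 96, 101, 101, 96]

Answer: 8
Key observation: The state at step 20, [96, 101, 96, 101, 101, 96], reappears at step 28 — and no state repeats earlier — so the cycle the system enters has period 8.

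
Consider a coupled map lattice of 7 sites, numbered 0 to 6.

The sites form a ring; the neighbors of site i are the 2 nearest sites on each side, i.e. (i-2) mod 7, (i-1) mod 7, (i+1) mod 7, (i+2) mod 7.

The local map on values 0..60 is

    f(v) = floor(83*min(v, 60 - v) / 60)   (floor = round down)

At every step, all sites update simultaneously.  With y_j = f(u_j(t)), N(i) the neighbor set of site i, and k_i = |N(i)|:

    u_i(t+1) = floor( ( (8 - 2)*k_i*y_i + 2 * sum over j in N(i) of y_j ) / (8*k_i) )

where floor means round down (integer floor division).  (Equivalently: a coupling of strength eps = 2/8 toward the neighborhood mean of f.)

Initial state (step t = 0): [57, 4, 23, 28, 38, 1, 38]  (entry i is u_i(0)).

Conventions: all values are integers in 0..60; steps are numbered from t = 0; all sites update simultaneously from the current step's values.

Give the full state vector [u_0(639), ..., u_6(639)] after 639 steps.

Simulating step by step:
t=0: [57, 4, 23, 28, 38, 1, 38]
t=1: [7, 10, 28, 32, 28, 7, 25]
t=2: [12, 17, 34, 34, 35, 14, 29]
t=3: [19, 25, 33, 33, 33, 22, 35]
t=4: [27, 33, 36, 36, 36, 30, 33]
t=5: [37, 36, 33, 33, 33, 39, 37]
t=6: [31, 33, 36, 36, 36, 30, 31]
t=7: [39, 36, 33, 33, 33, 39, 39]
t=8: [29, 33, 36, 36, 36, 30, 29]
t=9: [39, 36, 33, 33, 33, 39, 39]

Answer: [39, 36, 33, 33, 33, 39, 39]
Key observation: The state at step 7, [39, 36, 33, 33, 33, 39, 39], reappears at step 9: the system is in a cycle of period 2 from step 7 on.  Therefore the state at step 639 equals the state at step 7 + ((639 - 7) mod 2) = 7, which is [39, 36, 33, 33, 33, 39, 39].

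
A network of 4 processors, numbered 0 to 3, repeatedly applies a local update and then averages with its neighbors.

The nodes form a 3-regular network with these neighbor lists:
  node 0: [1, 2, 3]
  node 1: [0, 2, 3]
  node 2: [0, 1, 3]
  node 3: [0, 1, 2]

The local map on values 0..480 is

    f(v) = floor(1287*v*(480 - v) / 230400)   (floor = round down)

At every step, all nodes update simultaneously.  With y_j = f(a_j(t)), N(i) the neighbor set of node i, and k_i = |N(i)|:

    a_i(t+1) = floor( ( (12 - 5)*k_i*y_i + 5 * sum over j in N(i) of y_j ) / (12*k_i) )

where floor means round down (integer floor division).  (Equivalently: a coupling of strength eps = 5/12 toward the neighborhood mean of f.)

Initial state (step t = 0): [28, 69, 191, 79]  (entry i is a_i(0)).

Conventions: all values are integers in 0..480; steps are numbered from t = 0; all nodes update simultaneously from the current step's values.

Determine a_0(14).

Simulating step by step:
t=0: [28, 69, 191, 79]
t=1: [130, 169, 235, 177]
t=2: [274, 292, 304, 294]
t=3: [310, 306, 302, 305]
t=4: [295, 297, 298, 297]
t=5: [303, 303, 302, 303]
t=6: [299, 299, 299, 299]
t=7: [302, 302, 302, 302]
t=8: [300, 300, 300, 300]
t=9: [301, 301, 301, 301]
t=10: [300, 300, 300, 300]
t=11: [301, 301, 301, 301]
t=12: [300, 300, 300, 300]
t=13: [301, 301, 301, 301]
t=14: [300, 300, 300, 300]

Answer: a_0(14) = 300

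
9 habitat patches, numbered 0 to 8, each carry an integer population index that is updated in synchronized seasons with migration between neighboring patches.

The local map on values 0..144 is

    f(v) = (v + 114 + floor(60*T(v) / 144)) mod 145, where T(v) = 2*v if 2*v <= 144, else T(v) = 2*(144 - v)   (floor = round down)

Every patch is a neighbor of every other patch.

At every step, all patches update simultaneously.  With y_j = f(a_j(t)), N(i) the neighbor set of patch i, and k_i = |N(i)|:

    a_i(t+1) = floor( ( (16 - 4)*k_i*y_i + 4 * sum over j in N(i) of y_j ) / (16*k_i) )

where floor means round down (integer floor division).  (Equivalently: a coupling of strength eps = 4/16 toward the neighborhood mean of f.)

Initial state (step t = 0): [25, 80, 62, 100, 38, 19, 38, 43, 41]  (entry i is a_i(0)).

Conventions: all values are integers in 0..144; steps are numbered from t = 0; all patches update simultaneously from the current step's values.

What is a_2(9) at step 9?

Simulating step by step:
t=0: [25, 80, 62, 100, 38, 19, 38, 43, 41]
t=1: [24, 88, 73, 90, 42, 16, 42, 48, 46]
t=2: [30, 94, 93, 95, 53, 123, 53, 61, 58]
t=3: [40, 97, 97, 97, 70, 101, 70, 80, 76]
t=4: [57, 102, 102, 102, 96, 102, 96, 100, 99]
t=5: [81, 104, 104, 104, 104, 104, 104, 104, 104]
t=6: [103, 105, 105, 105, 105, 105, 105, 105, 105]
t=7: [106, 106, 106, 106, 106, 106, 106, 106, 106]
t=8: [106, 106, 106, 106, 106, 106, 106, 106, 106]
t=9: [106, 106, 106, 106, 106, 106, 106, 106, 106]

Answer: a_2(9) = 106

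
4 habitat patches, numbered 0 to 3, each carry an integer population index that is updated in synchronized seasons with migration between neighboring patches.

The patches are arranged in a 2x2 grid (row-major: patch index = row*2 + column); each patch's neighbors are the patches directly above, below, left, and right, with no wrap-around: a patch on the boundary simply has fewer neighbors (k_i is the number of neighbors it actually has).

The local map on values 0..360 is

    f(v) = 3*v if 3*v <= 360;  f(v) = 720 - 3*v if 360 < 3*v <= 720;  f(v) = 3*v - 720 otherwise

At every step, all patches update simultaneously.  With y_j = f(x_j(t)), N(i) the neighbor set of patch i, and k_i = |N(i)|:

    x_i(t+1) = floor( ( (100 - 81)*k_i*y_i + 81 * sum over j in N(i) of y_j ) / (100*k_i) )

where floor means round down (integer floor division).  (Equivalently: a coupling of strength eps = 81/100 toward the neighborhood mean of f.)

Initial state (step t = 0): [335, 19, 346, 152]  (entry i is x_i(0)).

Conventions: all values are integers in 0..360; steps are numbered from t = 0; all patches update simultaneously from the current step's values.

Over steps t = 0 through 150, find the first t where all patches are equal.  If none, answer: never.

Answer: never
Key observation: The state at step 23 reappears at step 25 — the system is in a cycle of period 2 from step 23 on.  No step 0..25 is synchronized, and the cycle repeats forever, so no step up to 150 (or ever) has all patches equal.

Derivation:
t=0: [335, 19, 346, 152]  (not all equal)
t=1: [206, 233, 282, 202]  (not all equal)
t=2: [78, 91, 111, 81]  (not all equal)
t=3: [289, 245, 256, 291]  (not all equal)
t=4: [53, 124, 130, 54]  (not all equal)
t=5: [304, 196, 192, 305]  (not all equal)
t=6: [148, 181, 184, 148]  (not all equal)
t=7: [192, 257, 255, 192]  (not all equal)
t=8: [66, 126, 125, 66]  (not all equal)
t=9: [315, 225, 225, 315]  (not all equal)
t=10: [79, 190, 190, 79]  (not all equal)
t=11: [166, 220, 220, 166]  (not all equal)
t=12: [90, 191, 191, 90]  (not all equal)
t=13: [170, 246, 246, 170]  (not all equal)
t=14: [54, 173, 173, 54]  (not all equal)
t=15: [193, 169, 169, 193]  (not all equal)
t=16: [199, 154, 154, 199]  (not all equal)
t=17: [232, 148, 148, 232]  (not all equal)
t=18: [228, 71, 71, 228]  (not all equal)
t=19: [179, 69, 69, 179]  (not all equal)
t=20: [202, 187, 187, 202]  (not all equal)
t=21: [150, 122, 122, 150]  (not all equal)
t=22: [338, 285, 285, 338]  (not all equal)
t=23: [165, 263, 263, 165]  (not all equal)
t=24: [98, 195, 195, 98]  (not all equal)
t=25: [165, 263, 263, 165]  (not all equal)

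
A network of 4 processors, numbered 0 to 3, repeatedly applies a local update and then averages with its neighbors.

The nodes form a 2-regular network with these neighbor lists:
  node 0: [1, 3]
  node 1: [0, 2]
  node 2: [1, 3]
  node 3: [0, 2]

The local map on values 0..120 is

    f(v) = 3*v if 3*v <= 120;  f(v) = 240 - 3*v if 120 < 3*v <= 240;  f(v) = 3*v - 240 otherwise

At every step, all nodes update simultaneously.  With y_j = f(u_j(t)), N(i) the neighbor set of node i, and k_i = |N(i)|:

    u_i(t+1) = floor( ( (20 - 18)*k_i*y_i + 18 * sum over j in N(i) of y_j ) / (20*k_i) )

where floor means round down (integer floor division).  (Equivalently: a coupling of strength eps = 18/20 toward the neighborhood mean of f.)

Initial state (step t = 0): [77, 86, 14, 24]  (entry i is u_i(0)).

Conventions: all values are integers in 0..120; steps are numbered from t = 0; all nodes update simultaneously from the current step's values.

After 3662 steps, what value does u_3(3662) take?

Answer: u_3(3662) = 84
Key observation: The state at step 25, [108, 108, 108, 108], reappears at step 29: the system is in a cycle of period 4 from step 25 on.  Therefore the state at step 3662 equals the state at step 25 + ((3662 - 25) mod 4) = 26, which is [84, 84, 84, 84].

Derivation:
t=0: [77, 86, 14, 24]
t=1: [41, 24, 44, 30]
t=2: [84, 108, 83, 110]
t=3: [79, 17, 79, 18]
t=4: [47, 7, 47, 8]
t=5: [30, 91, 30, 91]
t=6: [38, 84, 38, 84]
t=7: [22, 103, 22, 103]
t=8: [68, 66, 68, 66]
t=9: [41, 36, 41, 36]
t=10: [108, 116, 108, 116]
t=11: [105, 86, 105, 86]
t=12: [23, 69, 23, 69]
t=13: [36, 65, 36, 65]
t=14: [51, 101, 51, 101]
t=15: [65, 84, 65, 84]
t=16: [15, 41, 15, 41]
t=17: [109, 52, 109, 52]
t=18: [84, 86, 84, 86]
t=19: [17, 12, 17, 12]
t=20: [37, 49, 37, 49]
t=21: [94, 109, 94, 109]
t=22: [82, 46, 82, 46]
t=23: [92, 15, 92, 15]
t=24: [44, 36, 44, 36]
t=25: [108, 108, 108, 108]
t=26: [84, 84, 84, 84]
t=27: [12, 12, 12, 12]
t=28: [36, 36, 36, 36]
t=29: [108, 108, 108, 108]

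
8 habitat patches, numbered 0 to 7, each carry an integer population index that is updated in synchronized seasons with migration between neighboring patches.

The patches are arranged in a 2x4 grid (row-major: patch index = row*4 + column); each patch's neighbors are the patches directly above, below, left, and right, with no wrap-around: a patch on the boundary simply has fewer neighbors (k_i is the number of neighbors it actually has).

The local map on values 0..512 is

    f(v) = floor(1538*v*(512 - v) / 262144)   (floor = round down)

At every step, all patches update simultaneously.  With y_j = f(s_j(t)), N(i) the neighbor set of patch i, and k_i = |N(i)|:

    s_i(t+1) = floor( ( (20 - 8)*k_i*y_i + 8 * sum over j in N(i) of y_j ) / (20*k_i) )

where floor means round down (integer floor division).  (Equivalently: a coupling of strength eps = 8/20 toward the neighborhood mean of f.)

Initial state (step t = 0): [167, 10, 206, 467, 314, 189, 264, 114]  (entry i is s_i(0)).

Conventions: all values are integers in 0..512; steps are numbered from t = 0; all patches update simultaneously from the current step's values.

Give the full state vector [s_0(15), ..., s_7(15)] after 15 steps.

Simulating step by step:
t=0: [167, 10, 206, 467, 314, 189, 264, 114]
t=1: [281, 159, 292, 200, 357, 318, 362, 261]
t=2: [358, 346, 360, 371, 342, 346, 340, 367]
t=3: [329, 332, 323, 310, 336, 337, 335, 317]
t=4: [351, 350, 356, 364, 347, 346, 350, 360]
t=5: [332, 331, 325, 318, 334, 334, 330, 322]
t=6: [349, 351, 355, 359, 348, 348, 352, 357]
t=7: [332, 331, 326, 323, 333, 333, 329, 324]
t=8: [350, 351, 354, 357, 349, 349, 353, 356]
t=9: [332, 331, 328, 325, 332, 332, 328, 325]
t=10: [350, 351, 353, 355, 350, 350, 353, 355]
t=11: [331, 331, 328, 326, 332, 331, 329, 326]
t=12: [350, 351, 353, 354, 350, 351, 353, 354]
t=13: [331, 330, 329, 328, 331, 330, 329, 328]
t=14: [351, 352, 353, 353, 351, 352, 353, 353]
t=15: [330, 330, 329, 329, 330, 330, 329, 329]

Answer: [330, 330, 329, 329, 330, 330, 329, 329]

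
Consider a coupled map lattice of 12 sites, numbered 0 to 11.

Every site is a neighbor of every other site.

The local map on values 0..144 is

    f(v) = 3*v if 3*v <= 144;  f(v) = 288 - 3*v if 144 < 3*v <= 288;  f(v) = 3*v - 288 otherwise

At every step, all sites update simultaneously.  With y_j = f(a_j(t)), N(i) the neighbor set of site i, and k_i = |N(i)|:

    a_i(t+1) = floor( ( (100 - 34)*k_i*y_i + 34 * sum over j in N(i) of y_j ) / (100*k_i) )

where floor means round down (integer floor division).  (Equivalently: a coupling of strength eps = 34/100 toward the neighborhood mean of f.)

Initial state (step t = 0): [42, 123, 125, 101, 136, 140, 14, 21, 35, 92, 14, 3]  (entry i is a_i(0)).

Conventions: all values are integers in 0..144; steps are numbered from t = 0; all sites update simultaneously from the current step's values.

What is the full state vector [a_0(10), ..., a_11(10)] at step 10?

Simulating step by step:
t=0: [42, 123, 125, 101, 136, 140, 14, 21, 35, 92, 14, 3]
t=1: [105, 76, 80, 35, 101, 108, 52, 65, 91, 33, 52, 31]
t=2: [43, 64, 56, 92, 35, 49, 109, 84, 35, 88, 109, 84]
t=3: [108, 87, 102, 34, 93, 115, 51, 49, 93, 42, 51, 49]
t=4: [51, 45, 40, 93, 34, 64, 113, 117, 34, 108, 113, 117]
t=5: [114, 114, 105, 35, 93, 90, 61, 69, 93, 52, 61, 69]
t=6: [58, 58, 41, 90, 29, 35, 90, 75, 29, 107, 90, 75]
t=7: [97, 97, 103, 37, 80, 92, 37, 65, 80, 46, 37, 65]
t=8: [26, 26, 37, 94, 54, 32, 94, 82, 54, 111, 94, 82]
t=9: [72, 72, 93, 27, 102, 83, 27, 49, 102, 51, 27, 49]
t=10: [72, 72, 33, 78, 38, 51, 78, 116, 38, 112, 78, 116]

Answer: [72, 72, 33, 78, 38, 51, 78, 116, 38, 112, 78, 116]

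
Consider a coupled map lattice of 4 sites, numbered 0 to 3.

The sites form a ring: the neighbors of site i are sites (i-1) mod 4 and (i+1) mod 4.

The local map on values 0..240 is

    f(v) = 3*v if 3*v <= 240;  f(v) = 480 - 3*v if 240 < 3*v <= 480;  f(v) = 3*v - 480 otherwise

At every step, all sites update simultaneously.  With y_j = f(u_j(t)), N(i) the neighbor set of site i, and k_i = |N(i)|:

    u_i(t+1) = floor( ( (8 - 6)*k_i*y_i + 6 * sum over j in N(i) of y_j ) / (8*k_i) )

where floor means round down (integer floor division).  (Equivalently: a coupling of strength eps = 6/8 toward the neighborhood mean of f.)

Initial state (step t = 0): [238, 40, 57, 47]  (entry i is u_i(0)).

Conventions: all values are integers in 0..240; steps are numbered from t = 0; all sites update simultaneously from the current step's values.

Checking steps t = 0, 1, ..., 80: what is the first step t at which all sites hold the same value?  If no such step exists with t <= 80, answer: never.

Answer: never
Key observation: The state at step 13 reappears at step 20 — the system is in a cycle of period 7 from step 13 on.  No step 0..20 is synchronized, and the cycle repeats forever, so no step up to 80 (or ever) has all sites equal.

Derivation:
t=0: [238, 40, 57, 47]  (not all equal)
t=1: [156, 181, 140, 187]  (not all equal)
t=2: [57, 42, 69, 47]  (not all equal)
t=3: [142, 173, 151, 177]  (not all equal)
t=4: [47, 40, 40, 43]  (not all equal)
t=5: [128, 127, 123, 130]  (not all equal)
t=6: [94, 102, 98, 100]  (not all equal)
t=7: [182, 187, 179, 189]  (not all equal)
t=8: [79, 66, 77, 67]  (not all equal)
t=9: [208, 225, 207, 225]  (not all equal)
t=10: [182, 155, 181, 155]  (not all equal)
t=11: [27, 52, 27, 52]  (not all equal)
t=12: [137, 99, 137, 99]  (not all equal)
t=13: [154, 97, 154, 97]  (not all equal)
t=14: [146, 60, 146, 60]  (not all equal)
t=15: [145, 76, 145, 76]  (not all equal)
t=16: [182, 90, 182, 90]  (not all equal)
t=17: [174, 102, 174, 102]  (not all equal)
t=18: [141, 75, 141, 75]  (not all equal)
t=19: [183, 99, 183, 99]  (not all equal)
t=20: [154, 97, 154, 97]  (not all equal)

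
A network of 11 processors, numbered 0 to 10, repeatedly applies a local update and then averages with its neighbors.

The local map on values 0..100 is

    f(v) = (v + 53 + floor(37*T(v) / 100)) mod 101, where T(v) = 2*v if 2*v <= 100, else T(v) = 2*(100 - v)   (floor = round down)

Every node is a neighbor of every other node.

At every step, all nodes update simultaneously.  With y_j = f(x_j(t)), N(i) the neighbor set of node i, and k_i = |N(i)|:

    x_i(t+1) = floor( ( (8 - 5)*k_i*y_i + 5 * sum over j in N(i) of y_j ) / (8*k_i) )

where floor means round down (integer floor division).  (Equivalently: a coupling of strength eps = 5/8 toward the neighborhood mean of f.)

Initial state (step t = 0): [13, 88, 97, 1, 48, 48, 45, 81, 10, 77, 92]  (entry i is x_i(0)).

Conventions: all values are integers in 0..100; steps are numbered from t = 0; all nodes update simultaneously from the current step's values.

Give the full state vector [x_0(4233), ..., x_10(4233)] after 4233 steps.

Answer: [39, 39, 39, 39, 39, 39, 39, 39, 39, 39, 39]
Key observation: The state at step 9, [39, 39, 39, 39, 39, 39, 39, 39, 39, 39, 39], reappears at step 20: the system is in a cycle of period 11 from step 9 on.  Therefore the state at step 4233 equals the state at step 9 + ((4233 - 9) mod 11) = 9, which is [39, 39, 39, 39, 39, 39, 39, 39, 39, 39, 39].

Derivation:
t=0: [13, 88, 97, 1, 48, 48, 45, 81, 10, 77, 92]
t=1: [57, 48, 49, 50, 44, 44, 43, 48, 55, 48, 49]
t=2: [36, 34, 35, 35, 32, 32, 31, 34, 36, 34, 35]
t=3: [11, 10, 11, 11, 9, 9, 8, 10, 11, 10, 11]
t=4: [70, 70, 70, 70, 69, 69, 68, 70, 70, 70, 70]
t=5: [43, 43, 43, 43, 43, 43, 43, 43, 43, 43, 43]
t=6: [26, 26, 26, 26, 26, 26, 26, 26, 26, 26, 26]
t=7: [98, 98, 98, 98, 98, 98, 98, 98, 98, 98, 98]
t=8: [51, 51, 51, 51, 51, 51, 51, 51, 51, 51, 51]
t=9: [39, 39, 39, 39, 39, 39, 39, 39, 39, 39, 39]
t=10: [19, 19, 19, 19, 19, 19, 19, 19, 19, 19, 19]
t=11: [86, 86, 86, 86, 86, 86, 86, 86, 86, 86, 86]
t=12: [48, 48, 48, 48, 48, 48, 48, 48, 48, 48, 48]
t=13: [35, 35, 35, 35, 35, 35, 35, 35, 35, 35, 35]
t=14: [12, 12, 12, 12, 12, 12, 12, 12, 12, 12, 12]
t=15: [73, 73, 73, 73, 73, 73, 73, 73, 73, 73, 73]
t=16: [44, 44, 44, 44, 44, 44, 44, 44, 44, 44, 44]
t=17: [28, 28, 28, 28, 28, 28, 28, 28, 28, 28, 28]
t=18: [0, 0, 0, 0, 0, 0, 0, 0, 0, 0, 0]
t=19: [53, 53, 53, 53, 53, 53, 53, 53, 53, 53, 53]
t=20: [39, 39, 39, 39, 39, 39, 39, 39, 39, 39, 39]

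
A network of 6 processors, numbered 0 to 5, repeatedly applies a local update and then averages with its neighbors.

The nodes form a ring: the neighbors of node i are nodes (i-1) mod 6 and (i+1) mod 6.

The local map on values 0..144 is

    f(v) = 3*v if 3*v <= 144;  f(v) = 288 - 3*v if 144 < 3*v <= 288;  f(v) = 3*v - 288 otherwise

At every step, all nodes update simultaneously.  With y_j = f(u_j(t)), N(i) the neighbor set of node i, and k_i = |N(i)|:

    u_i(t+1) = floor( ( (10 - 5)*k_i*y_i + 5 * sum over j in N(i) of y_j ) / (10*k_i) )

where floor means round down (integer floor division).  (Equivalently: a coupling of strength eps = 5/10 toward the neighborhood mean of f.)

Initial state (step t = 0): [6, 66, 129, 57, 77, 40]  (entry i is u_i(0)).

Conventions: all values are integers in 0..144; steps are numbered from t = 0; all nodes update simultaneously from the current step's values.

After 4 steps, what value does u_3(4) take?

Answer: u_3(4) = 95

Derivation:
t=0: [6, 66, 129, 57, 77, 40]
t=1: [61, 74, 101, 97, 87, 78]
t=2: [82, 63, 24, 12, 27, 60]
t=3: [72, 78, 69, 56, 76, 84]
t=4: [58, 65, 84, 95, 69, 51]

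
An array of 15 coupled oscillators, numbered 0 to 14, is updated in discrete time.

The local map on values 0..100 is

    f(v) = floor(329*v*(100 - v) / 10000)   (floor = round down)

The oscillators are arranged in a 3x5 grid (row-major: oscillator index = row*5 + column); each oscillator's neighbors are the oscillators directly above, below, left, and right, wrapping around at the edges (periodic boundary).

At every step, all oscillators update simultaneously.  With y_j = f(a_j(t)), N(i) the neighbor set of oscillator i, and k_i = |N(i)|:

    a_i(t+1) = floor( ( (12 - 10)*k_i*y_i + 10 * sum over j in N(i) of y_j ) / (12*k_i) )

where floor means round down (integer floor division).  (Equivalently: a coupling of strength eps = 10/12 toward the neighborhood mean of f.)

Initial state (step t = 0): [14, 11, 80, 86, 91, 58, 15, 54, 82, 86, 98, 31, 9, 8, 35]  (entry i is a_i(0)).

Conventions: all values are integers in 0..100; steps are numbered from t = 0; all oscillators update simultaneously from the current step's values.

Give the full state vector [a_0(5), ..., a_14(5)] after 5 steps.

Answer: [52, 50, 50, 50, 51, 51, 50, 50, 50, 51, 51, 50, 50, 50, 52]

Derivation:
t=0: [14, 11, 80, 86, 91, 58, 15, 54, 82, 86, 98, 31, 9, 8, 35]
t=1: [36, 47, 45, 37, 44, 39, 61, 48, 46, 54, 55, 33, 51, 42, 32]
t=2: [79, 77, 80, 79, 76, 78, 78, 80, 79, 78, 75, 79, 79, 77, 79]
t=3: [57, 54, 54, 55, 55, 56, 55, 53, 54, 56, 55, 56, 54, 54, 57]
t=4: [80, 80, 81, 81, 80, 80, 81, 81, 81, 80, 80, 81, 81, 80, 80]
t=5: [52, 50, 50, 50, 51, 51, 50, 50, 50, 51, 51, 50, 50, 50, 52]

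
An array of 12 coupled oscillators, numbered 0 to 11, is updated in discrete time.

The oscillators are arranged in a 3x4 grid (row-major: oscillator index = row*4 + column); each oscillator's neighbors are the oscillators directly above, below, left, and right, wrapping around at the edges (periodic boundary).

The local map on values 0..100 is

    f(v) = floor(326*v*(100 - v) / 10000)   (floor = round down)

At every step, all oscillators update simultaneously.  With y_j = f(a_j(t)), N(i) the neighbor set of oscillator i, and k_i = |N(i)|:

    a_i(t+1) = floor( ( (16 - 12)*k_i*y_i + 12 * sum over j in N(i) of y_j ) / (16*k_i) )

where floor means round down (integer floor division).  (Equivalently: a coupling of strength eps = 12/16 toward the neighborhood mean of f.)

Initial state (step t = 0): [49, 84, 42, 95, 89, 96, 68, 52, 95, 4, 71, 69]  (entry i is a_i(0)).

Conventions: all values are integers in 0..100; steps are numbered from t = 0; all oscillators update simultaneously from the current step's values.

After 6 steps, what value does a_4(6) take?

Simulating step by step:
t=0: [49, 84, 42, 95, 89, 96, 68, 52, 95, 4, 71, 69]
t=1: [39, 45, 56, 61, 43, 32, 62, 54, 39, 28, 59, 50]
t=2: [77, 74, 78, 78, 76, 73, 76, 78, 75, 73, 76, 78]
t=3: [58, 60, 57, 55, 59, 61, 58, 56, 59, 62, 58, 56]
t=4: [78, 77, 79, 79, 78, 77, 78, 79, 78, 77, 78, 79]
t=5: [55, 56, 54, 54, 55, 56, 55, 54, 55, 56, 55, 54]
t=6: [80, 80, 80, 80, 80, 80, 80, 80, 80, 80, 80, 80]

Answer: a_4(6) = 80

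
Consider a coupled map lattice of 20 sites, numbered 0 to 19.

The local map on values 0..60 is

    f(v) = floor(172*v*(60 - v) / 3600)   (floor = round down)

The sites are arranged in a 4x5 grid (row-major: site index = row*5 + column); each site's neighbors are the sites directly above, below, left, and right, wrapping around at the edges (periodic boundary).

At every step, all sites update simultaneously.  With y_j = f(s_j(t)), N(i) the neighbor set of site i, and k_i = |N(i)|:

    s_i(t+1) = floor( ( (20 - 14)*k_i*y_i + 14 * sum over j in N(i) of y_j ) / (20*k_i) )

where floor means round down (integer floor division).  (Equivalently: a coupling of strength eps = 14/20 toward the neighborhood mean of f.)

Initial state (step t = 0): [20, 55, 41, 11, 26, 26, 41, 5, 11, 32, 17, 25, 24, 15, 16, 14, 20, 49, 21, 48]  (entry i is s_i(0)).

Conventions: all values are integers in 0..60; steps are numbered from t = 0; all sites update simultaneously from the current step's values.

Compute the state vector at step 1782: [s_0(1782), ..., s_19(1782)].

Simulating step by step:
t=0: [20, 55, 41, 11, 26, 26, 41, 5, 11, 32, 17, 25, 24, 15, 16, 14, 20, 49, 21, 48]
t=1: [33, 30, 24, 32, 35, 39, 30, 28, 27, 37, 35, 38, 31, 33, 33, 32, 30, 34, 30, 33]
t=2: [41, 42, 41, 41, 41, 40, 41, 42, 41, 40, 40, 41, 41, 42, 41, 42, 41, 42, 42, 42]
t=3: [36, 36, 36, 36, 37, 37, 36, 36, 36, 37, 37, 37, 36, 36, 37, 36, 36, 36, 36, 36]
t=4: [40, 41, 41, 40, 40, 40, 40, 41, 40, 40, 40, 40, 40, 40, 40, 40, 40, 41, 41, 40]
t=5: [37, 37, 37, 37, 38, 38, 37, 37, 37, 38, 38, 38, 37, 37, 38, 38, 37, 37, 37, 37]
t=6: [39, 40, 40, 39, 39, 39, 39, 40, 39, 39, 39, 39, 39, 39, 39, 39, 39, 40, 40, 39]
t=7: [38, 38, 38, 38, 39, 39, 38, 38, 38, 39, 39, 39, 38, 38, 39, 39, 38, 38, 38, 38]
t=8: [39, 39, 39, 39, 39, 39, 39, 39, 39, 39, 39, 39, 39, 39, 39, 39, 39, 39, 39, 39]
t=9: [39, 39, 39, 39, 39, 39, 39, 39, 39, 39, 39, 39, 39, 39, 39, 39, 39, 39, 39, 39]

Answer: [39, 39, 39, 39, 39, 39, 39, 39, 39, 39, 39, 39, 39, 39, 39, 39, 39, 39, 39, 39]
Key observation: The state at step 8, [39, 39, 39, 39, 39, 39, 39, 39, 39, 39, 39, 39, 39, 39, 39, 39, 39, 39, 39, 39], reappears at step 9: the system is in a cycle of period 1 from step 8 on.  Therefore the state at step 1782 equals the state at step 8 + ((1782 - 8) mod 1) = 8, which is [39, 39, 39, 39, 39, 39, 39, 39, 39, 39, 39, 39, 39, 39, 39, 39, 39, 39, 39, 39].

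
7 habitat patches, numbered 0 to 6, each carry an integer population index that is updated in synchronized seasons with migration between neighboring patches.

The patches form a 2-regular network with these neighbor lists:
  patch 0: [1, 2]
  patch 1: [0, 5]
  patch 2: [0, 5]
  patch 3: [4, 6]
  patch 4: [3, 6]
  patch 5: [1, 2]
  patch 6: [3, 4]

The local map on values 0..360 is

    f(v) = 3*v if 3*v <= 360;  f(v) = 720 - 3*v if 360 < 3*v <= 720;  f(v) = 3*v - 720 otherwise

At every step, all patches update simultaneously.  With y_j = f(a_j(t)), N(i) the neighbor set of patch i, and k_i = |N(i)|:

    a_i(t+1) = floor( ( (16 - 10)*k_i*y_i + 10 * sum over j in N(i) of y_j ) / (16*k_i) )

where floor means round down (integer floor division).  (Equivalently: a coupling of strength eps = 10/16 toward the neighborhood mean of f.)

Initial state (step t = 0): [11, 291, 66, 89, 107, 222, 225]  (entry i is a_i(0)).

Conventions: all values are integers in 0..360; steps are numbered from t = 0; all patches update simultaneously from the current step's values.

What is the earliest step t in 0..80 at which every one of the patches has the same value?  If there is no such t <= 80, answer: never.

Answer: never
Key observation: The state at step 33 reappears at step 37 — the system is in a cycle of period 4 from step 33 on.  No step 0..37 is synchronized, and the cycle repeats forever, so no step up to 80 (or ever) has all patches equal.

Derivation:
t=0: [11, 291, 66, 89, 107, 222, 225]  (not all equal)
t=1: [122, 84, 101, 214, 217, 129, 200]  (not all equal)
t=2: [306, 309, 328, 88, 87, 298, 90]  (not all equal)
t=3: [221, 193, 215, 264, 264, 212, 265]  (not all equal)
t=4: [88, 96, 72, 72, 72, 99, 73]  (not all equal)
t=5: [256, 283, 256, 216, 216, 268, 217]  (not all equal)
t=6: [73, 89, 59, 71, 71, 86, 70]  (not all equal)
t=7: [220, 249, 215, 212, 212, 235, 211]  (not all equal)
t=8: [54, 33, 51, 84, 84, 37, 85]  (not all equal)
t=9: [139, 122, 142, 252, 252, 120, 253]  (not all equal)
t=10: [316, 339, 317, 36, 36, 337, 37]  (not all equal)
t=11: [250, 273, 248, 108, 108, 274, 109]  (not all equal)
t=12: [49, 78, 50, 324, 324, 76, 325]  (not all equal)
t=13: [175, 204, 173, 252, 252, 205, 253]  (not all equal)
t=14: [169, 134, 169, 36, 36, 135, 37]  (not all equal)
t=15: [245, 284, 244, 108, 108, 284, 109]  (not all equal)
t=16: [50, 95, 50, 324, 324, 94, 325]  (not all equal)
t=17: [192, 241, 191, 252, 252, 241, 253]  (not all equal)
t=18: [100, 47, 101, 36, 36, 48, 37]  (not all equal)
t=19: [251, 191, 252, 108, 108, 192, 109]  (not all equal)
t=20: [69, 110, 68, 324, 324, 111, 325]  (not all equal)
t=21: [244, 292, 245, 252, 252, 291, 253]  (not all equal)
t=22: [57, 110, 57, 36, 36, 110, 37]  (not all equal)
t=23: [220, 280, 220, 108, 108, 280, 109]  (not all equal)
t=24: [78, 101, 78, 324, 324, 101, 325]  (not all equal)
t=25: [255, 281, 255, 252, 252, 281, 253]  (not all equal)
t=26: [69, 98, 69, 36, 36, 98, 37]  (not all equal)
t=27: [234, 266, 234, 108, 108, 266, 109]  (not all equal)
t=28: [36, 59, 36, 324, 324, 59, 325]  (not all equal)
t=29: [129, 155, 129, 252, 252, 155, 253]  (not all equal)
t=30: [308, 279, 308, 36, 36, 279, 37]  (not all equal)
t=31: [176, 144, 176, 108, 108, 144, 109]  (not all equal)
t=32: [222, 258, 222, 324, 324, 258, 325]  (not all equal)
t=33: [54, 54, 54, 252, 252, 54, 253]  (not all equal)
t=34: [162, 162, 162, 36, 36, 162, 37]  (not all equal)
t=35: [234, 234, 234, 108, 108, 234, 109]  (not all equal)
t=36: [18, 18, 18, 324, 324, 18, 325]  (not all equal)
t=37: [54, 54, 54, 252, 252, 54, 253]  (not all equal)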